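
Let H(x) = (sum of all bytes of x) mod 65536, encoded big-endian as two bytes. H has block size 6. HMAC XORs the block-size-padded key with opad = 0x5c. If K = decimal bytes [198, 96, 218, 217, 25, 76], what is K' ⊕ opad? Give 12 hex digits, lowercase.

9a3c86854510

Key decimal bytes [198, 96, 218, 217, 25, 76] = c6 60 da d9 19 4c is exactly B = 6 bytes: K' = c6 60 da d9 19 4c.
XOR each byte with 0x5c: c6⊕5c=9a, 60⊕5c=3c, da⊕5c=86, d9⊕5c=85, 19⊕5c=45, 4c⊕5c=10.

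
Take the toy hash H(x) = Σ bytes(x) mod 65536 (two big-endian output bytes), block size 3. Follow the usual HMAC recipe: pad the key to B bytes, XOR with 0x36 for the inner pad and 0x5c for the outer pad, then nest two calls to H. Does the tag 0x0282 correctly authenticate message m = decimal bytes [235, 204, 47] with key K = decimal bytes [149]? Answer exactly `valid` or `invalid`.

Key decimal bytes [149] = 95 is 1 byte ≤ B = 3; zero-pad to 3 bytes: K' = 95 00 00.
K' ⊕ ipad = a3 36 36; K' ⊕ opad = c9 5c 5c.
Inner hash: sum = 163+54+54+235+204+47 = 757 → 02 f5.
Outer hash (recomputed tag): sum = 201+92+92+2+245 = 632 → 02 78.
Recomputed tag = 0278; claimed = 0282 → mismatch.

invalid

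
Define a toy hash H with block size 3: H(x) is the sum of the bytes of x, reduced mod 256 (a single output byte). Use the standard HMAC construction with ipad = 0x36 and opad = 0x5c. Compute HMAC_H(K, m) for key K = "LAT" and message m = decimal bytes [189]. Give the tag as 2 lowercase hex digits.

45

Key "LAT" = 4c 41 54 is exactly B = 3 bytes: K' = 4c 41 54.
K' ⊕ ipad = 7a 77 62.  K' ⊕ opad = 10 1d 08.
Inner input = (K'⊕ipad) ∥ m = 7a 77 62 ∥ bd.
Inner hash: sum = 122+119+98+189 = 528; mod 256 = 16 → 10.
Outer input = (K'⊕opad) ∥ inner = 10 1d 08 ∥ 10.
Outer hash (tag): sum = 16+29+8+16 = 69 → 45.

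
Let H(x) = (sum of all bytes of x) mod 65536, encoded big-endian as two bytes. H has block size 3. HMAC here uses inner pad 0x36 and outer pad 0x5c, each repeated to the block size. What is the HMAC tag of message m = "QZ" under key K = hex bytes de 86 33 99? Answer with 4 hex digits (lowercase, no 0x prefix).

Key hex bytes de 86 33 99 is 4 bytes > B = 3, so hash it first: H(key) = 02 30, then zero-pad to 3 bytes: K' = 02 30 00.
K' ⊕ ipad = 34 06 36.  K' ⊕ opad = 5e 6c 5c.
Inner input = (K'⊕ipad) ∥ m = 34 06 36 ∥ 51 5a.
Inner hash: sum = 52+6+54+81+90 = 283 → 01 1b.
Outer input = (K'⊕opad) ∥ inner = 5e 6c 5c ∥ 01 1b.
Outer hash (tag): sum = 94+108+92+1+27 = 322 → 01 42.

0142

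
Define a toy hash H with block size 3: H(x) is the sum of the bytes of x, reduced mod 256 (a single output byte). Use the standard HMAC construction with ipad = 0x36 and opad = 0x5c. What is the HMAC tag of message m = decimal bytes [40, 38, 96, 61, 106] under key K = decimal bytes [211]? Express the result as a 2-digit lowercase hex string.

Key decimal bytes [211] = d3 is 1 byte ≤ B = 3; zero-pad to 3 bytes: K' = d3 00 00.
K' ⊕ ipad = e5 36 36.  K' ⊕ opad = 8f 5c 5c.
Inner input = (K'⊕ipad) ∥ m = e5 36 36 ∥ 28 26 60 3d 6a.
Inner hash: sum = 229+54+54+40+38+96+61+106 = 678; mod 256 = 166 → a6.
Outer input = (K'⊕opad) ∥ inner = 8f 5c 5c ∥ a6.
Outer hash (tag): sum = 143+92+92+166 = 493; mod 256 = 237 → ed.

ed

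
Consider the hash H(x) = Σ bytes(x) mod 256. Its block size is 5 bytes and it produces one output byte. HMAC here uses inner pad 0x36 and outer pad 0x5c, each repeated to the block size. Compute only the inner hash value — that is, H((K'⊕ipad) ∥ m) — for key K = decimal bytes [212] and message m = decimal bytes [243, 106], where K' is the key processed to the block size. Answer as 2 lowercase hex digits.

17

Key decimal bytes [212] = d4 is 1 byte ≤ B = 5; zero-pad to 5 bytes: K' = d4 00 00 00 00.
K' ⊕ ipad = e2 36 36 36 36.
Inner input = e2 36 36 36 36 ∥ f3 6a.
Inner hash: sum = 226+54+54+54+54+243+106 = 791; mod 256 = 23 → 17.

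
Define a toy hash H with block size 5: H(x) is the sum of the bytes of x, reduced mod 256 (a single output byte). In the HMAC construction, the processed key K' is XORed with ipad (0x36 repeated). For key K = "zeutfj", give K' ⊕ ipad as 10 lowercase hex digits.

Key "zeutfj" = 7a 65 75 74 66 6a is 6 bytes > B = 5, so hash it first: H(key) = 98, then zero-pad to 5 bytes: K' = 98 00 00 00 00.
XOR each byte with 0x36: 98⊕36=ae, 00⊕36=36, 00⊕36=36, 00⊕36=36, 00⊕36=36.

ae36363636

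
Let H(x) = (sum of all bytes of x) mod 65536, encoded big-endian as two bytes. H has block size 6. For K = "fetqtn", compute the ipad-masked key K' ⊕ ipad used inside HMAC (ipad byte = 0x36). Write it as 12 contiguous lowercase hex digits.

505342474258

Key "fetqtn" = 66 65 74 71 74 6e is exactly B = 6 bytes: K' = 66 65 74 71 74 6e.
XOR each byte with 0x36: 66⊕36=50, 65⊕36=53, 74⊕36=42, 71⊕36=47, 74⊕36=42, 6e⊕36=58.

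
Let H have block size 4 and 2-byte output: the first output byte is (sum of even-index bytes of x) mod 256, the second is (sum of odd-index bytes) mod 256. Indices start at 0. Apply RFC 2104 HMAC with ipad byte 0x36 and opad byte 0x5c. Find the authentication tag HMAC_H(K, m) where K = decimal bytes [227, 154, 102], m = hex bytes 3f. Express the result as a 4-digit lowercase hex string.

5d04

Key decimal bytes [227, 154, 102] = e3 9a 66 is 3 bytes ≤ B = 4; zero-pad to 4 bytes: K' = e3 9a 66 00.
K' ⊕ ipad = d5 ac 50 36.  K' ⊕ opad = bf c6 3a 5c.
Inner input = (K'⊕ipad) ∥ m = d5 ac 50 36 ∥ 3f.
Inner hash: even-index sum = 356 mod 256 = 100; odd-index sum = 226 mod 256 = 226 → 64 e2.
Outer input = (K'⊕opad) ∥ inner = bf c6 3a 5c ∥ 64 e2.
Outer hash (tag): even-index sum = 349 mod 256 = 93; odd-index sum = 516 mod 256 = 4 → 5d 04.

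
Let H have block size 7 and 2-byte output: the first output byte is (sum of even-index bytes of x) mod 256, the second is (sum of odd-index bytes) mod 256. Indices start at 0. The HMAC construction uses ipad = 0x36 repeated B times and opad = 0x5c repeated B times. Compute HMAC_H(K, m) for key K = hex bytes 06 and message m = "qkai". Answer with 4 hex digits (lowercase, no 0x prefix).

Key hex bytes 06 is 1 byte ≤ B = 7; zero-pad to 7 bytes: K' = 06 00 00 00 00 00 00.
K' ⊕ ipad = 30 36 36 36 36 36 36.  K' ⊕ opad = 5a 5c 5c 5c 5c 5c 5c.
Inner input = (K'⊕ipad) ∥ m = 30 36 36 36 36 36 36 ∥ 71 6b 61 69.
Inner hash: even-index sum = 422 mod 256 = 166; odd-index sum = 372 mod 256 = 116 → a6 74.
Outer input = (K'⊕opad) ∥ inner = 5a 5c 5c 5c 5c 5c 5c ∥ a6 74.
Outer hash (tag): even-index sum = 482 mod 256 = 226; odd-index sum = 442 mod 256 = 186 → e2 ba.

e2ba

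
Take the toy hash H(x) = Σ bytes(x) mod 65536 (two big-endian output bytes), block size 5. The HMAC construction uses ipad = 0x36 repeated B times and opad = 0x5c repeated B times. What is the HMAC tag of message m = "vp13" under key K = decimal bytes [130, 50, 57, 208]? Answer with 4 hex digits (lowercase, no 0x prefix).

Key decimal bytes [130, 50, 57, 208] = 82 32 39 d0 is 4 bytes ≤ B = 5; zero-pad to 5 bytes: K' = 82 32 39 d0 00.
K' ⊕ ipad = b4 04 0f e6 36.  K' ⊕ opad = de 6e 65 8c 5c.
Inner input = (K'⊕ipad) ∥ m = b4 04 0f e6 36 ∥ 76 70 31 33.
Inner hash: sum = 180+4+15+230+54+118+112+49+51 = 813 → 03 2d.
Outer input = (K'⊕opad) ∥ inner = de 6e 65 8c 5c ∥ 03 2d.
Outer hash (tag): sum = 222+110+101+140+92+3+45 = 713 → 02 c9.

02c9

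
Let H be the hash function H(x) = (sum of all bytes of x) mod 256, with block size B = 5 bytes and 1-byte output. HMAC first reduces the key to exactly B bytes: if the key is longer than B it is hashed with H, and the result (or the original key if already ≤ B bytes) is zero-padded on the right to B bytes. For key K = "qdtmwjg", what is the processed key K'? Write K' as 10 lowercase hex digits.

fe00000000

|K| = 7 > B = 5, so first hash the key.
H(K): sum = 113+100+116+109+119+106+103 = 766; mod 256 = 254 → fe.
Zero-pad H(K) = fe to 5 bytes: K' = fe 00 00 00 00.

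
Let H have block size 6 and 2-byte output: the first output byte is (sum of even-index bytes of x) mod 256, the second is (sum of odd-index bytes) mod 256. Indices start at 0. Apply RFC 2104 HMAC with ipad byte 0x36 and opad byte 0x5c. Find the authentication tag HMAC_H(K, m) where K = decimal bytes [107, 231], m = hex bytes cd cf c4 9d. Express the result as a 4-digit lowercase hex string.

Key decimal bytes [107, 231] = 6b e7 is 2 bytes ≤ B = 6; zero-pad to 6 bytes: K' = 6b e7 00 00 00 00.
K' ⊕ ipad = 5d d1 36 36 36 36.  K' ⊕ opad = 37 bb 5c 5c 5c 5c.
Inner input = (K'⊕ipad) ∥ m = 5d d1 36 36 36 36 ∥ cd cf c4 9d.
Inner hash: even-index sum = 602 mod 256 = 90; odd-index sum = 681 mod 256 = 169 → 5a a9.
Outer input = (K'⊕opad) ∥ inner = 37 bb 5c 5c 5c 5c ∥ 5a a9.
Outer hash (tag): even-index sum = 329 mod 256 = 73; odd-index sum = 540 mod 256 = 28 → 49 1c.

491c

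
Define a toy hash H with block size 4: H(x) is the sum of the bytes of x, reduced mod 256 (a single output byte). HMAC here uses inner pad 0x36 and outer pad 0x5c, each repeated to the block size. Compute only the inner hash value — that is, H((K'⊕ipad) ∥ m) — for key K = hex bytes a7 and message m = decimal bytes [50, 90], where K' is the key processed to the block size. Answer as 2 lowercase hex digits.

bf

Key hex bytes a7 is 1 byte ≤ B = 4; zero-pad to 4 bytes: K' = a7 00 00 00.
K' ⊕ ipad = 91 36 36 36.
Inner input = 91 36 36 36 ∥ 32 5a.
Inner hash: sum = 145+54+54+54+50+90 = 447; mod 256 = 191 → bf.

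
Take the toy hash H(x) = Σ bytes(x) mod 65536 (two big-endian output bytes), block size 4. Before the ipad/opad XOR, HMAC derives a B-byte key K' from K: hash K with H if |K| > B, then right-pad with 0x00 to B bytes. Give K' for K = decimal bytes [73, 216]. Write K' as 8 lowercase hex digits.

Key decimal bytes [73, 216] = 49 d8 is 2 bytes ≤ B = 4; zero-pad to 4 bytes: K' = 49 d8 00 00.

49d80000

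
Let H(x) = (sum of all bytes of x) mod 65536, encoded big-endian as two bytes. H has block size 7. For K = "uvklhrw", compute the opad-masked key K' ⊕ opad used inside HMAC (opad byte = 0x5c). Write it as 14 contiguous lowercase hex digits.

292a3730342e2b

Key "uvklhrw" = 75 76 6b 6c 68 72 77 is exactly B = 7 bytes: K' = 75 76 6b 6c 68 72 77.
XOR each byte with 0x5c: 75⊕5c=29, 76⊕5c=2a, 6b⊕5c=37, 6c⊕5c=30, 68⊕5c=34, 72⊕5c=2e, 77⊕5c=2b.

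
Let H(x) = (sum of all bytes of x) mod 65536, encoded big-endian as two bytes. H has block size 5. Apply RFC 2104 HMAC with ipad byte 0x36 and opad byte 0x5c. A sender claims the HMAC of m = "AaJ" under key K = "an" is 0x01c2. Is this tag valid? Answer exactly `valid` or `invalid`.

valid

Key "an" = 61 6e is 2 bytes ≤ B = 5; zero-pad to 5 bytes: K' = 61 6e 00 00 00.
K' ⊕ ipad = 57 58 36 36 36; K' ⊕ opad = 3d 32 5c 5c 5c.
Inner hash: sum = 87+88+54+54+54+65+97+74 = 573 → 02 3d.
Outer hash (recomputed tag): sum = 61+50+92+92+92+2+61 = 450 → 01 c2.
Recomputed tag = 01c2; claimed = 01c2 → match.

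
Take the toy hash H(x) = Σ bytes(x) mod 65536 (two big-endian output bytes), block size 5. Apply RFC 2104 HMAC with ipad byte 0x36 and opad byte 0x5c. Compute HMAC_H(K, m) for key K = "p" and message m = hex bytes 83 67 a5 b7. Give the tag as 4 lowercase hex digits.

0203

Key "p" = 70 is 1 byte ≤ B = 5; zero-pad to 5 bytes: K' = 70 00 00 00 00.
K' ⊕ ipad = 46 36 36 36 36.  K' ⊕ opad = 2c 5c 5c 5c 5c.
Inner input = (K'⊕ipad) ∥ m = 46 36 36 36 36 ∥ 83 67 a5 b7.
Inner hash: sum = 70+54+54+54+54+131+103+165+183 = 868 → 03 64.
Outer input = (K'⊕opad) ∥ inner = 2c 5c 5c 5c 5c ∥ 03 64.
Outer hash (tag): sum = 44+92+92+92+92+3+100 = 515 → 02 03.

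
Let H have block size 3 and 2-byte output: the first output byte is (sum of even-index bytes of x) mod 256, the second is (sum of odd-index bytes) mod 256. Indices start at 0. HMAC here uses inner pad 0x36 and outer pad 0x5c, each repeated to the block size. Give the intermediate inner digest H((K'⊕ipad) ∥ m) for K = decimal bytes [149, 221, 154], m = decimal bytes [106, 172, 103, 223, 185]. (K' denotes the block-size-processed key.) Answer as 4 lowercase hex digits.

da75

Key decimal bytes [149, 221, 154] = 95 dd 9a is exactly B = 3 bytes: K' = 95 dd 9a.
K' ⊕ ipad = a3 eb ac.
Inner input = a3 eb ac ∥ 6a ac 67 df b9.
Inner hash: even-index sum = 730 mod 256 = 218; odd-index sum = 629 mod 256 = 117 → da 75.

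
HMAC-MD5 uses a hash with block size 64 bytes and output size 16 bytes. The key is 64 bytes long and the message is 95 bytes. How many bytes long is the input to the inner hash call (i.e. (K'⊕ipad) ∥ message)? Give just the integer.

159

Key is 64 ≤ 64 bytes, zero-padded: |K'| = 64.
Inner input = (K'⊕ipad) ∥ m → 64 + 95 = 159 bytes.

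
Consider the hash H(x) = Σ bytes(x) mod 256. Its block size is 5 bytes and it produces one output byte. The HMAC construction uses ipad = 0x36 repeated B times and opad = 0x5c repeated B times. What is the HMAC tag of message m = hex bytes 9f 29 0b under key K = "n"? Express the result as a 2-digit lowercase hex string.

a5

Key "n" = 6e is 1 byte ≤ B = 5; zero-pad to 5 bytes: K' = 6e 00 00 00 00.
K' ⊕ ipad = 58 36 36 36 36.  K' ⊕ opad = 32 5c 5c 5c 5c.
Inner input = (K'⊕ipad) ∥ m = 58 36 36 36 36 ∥ 9f 29 0b.
Inner hash: sum = 88+54+54+54+54+159+41+11 = 515; mod 256 = 3 → 03.
Outer input = (K'⊕opad) ∥ inner = 32 5c 5c 5c 5c ∥ 03.
Outer hash (tag): sum = 50+92+92+92+92+3 = 421; mod 256 = 165 → a5.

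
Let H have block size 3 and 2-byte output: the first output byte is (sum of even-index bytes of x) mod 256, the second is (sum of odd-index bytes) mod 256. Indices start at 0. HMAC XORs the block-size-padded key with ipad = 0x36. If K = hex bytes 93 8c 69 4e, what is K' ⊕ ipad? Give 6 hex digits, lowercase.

caec36

Key hex bytes 93 8c 69 4e is 4 bytes > B = 3, so hash it first: H(key) = fc da, then zero-pad to 3 bytes: K' = fc da 00.
XOR each byte with 0x36: fc⊕36=ca, da⊕36=ec, 00⊕36=36.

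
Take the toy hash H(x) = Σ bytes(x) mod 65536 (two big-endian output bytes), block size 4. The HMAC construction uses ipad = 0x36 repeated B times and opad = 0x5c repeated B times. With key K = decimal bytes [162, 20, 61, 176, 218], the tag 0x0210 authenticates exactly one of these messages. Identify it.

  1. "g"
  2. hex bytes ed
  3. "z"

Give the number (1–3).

2

Key decimal bytes [162, 20, 61, 176, 218] = a2 14 3d b0 da is 5 bytes > B = 4, so hash it first: H(key) = 02 7d, then zero-pad to 4 bytes: K' = 02 7d 00 00.
K' ⊕ ipad = 34 4b 36 36; K' ⊕ opad = 5e 21 5c 5c.
m1: inner = H(34 4b 36 36 67) = 01 52; tag = H(5e 21 5c 5c 01 52) = 018a
m2: inner = H(34 4b 36 36 ed) = 01 d8; tag = H(5e 21 5c 5c 01 d8) = 0210 ← matches
m3: inner = H(34 4b 36 36 7a) = 01 65; tag = H(5e 21 5c 5c 01 65) = 019d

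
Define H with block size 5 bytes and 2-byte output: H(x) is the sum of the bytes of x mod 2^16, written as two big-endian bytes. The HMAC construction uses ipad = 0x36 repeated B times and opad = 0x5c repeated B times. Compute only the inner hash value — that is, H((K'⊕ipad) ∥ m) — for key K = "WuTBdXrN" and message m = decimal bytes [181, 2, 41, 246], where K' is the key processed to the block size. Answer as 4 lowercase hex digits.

Key "WuTBdXrN" = 57 75 54 42 64 58 72 4e is 8 bytes > B = 5, so hash it first: H(key) = 02 de, then zero-pad to 5 bytes: K' = 02 de 00 00 00.
K' ⊕ ipad = 34 e8 36 36 36.
Inner input = 34 e8 36 36 36 ∥ b5 02 29 f6.
Inner hash: sum = 52+232+54+54+54+181+2+41+246 = 916 → 03 94.

0394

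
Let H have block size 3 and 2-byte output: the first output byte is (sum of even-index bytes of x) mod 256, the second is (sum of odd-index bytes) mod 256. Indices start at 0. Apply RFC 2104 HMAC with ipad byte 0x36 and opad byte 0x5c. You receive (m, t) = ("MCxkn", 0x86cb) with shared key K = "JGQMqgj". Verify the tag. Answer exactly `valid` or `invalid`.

valid

Key "JGQMqgj" = 4a 47 51 4d 71 67 6a is 7 bytes > B = 3, so hash it first: H(key) = 76 fb, then zero-pad to 3 bytes: K' = 76 fb 00.
K' ⊕ ipad = 40 cd 36; K' ⊕ opad = 2a a7 5c.
Inner hash: even-index sum = 292 mod 256 = 36; odd-index sum = 512 mod 256 = 0 → 24 00.
Outer hash (recomputed tag): even-index sum = 134 mod 256 = 134; odd-index sum = 203 mod 256 = 203 → 86 cb.
Recomputed tag = 86cb; claimed = 86cb → match.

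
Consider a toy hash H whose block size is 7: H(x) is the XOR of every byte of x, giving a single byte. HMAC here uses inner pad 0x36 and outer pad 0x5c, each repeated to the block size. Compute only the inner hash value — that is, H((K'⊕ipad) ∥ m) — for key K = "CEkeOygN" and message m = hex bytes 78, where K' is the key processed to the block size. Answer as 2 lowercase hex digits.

Key "CEkeOygN" = 43 45 6b 65 4f 79 67 4e is 8 bytes > B = 7, so hash it first: H(key) = 17, then zero-pad to 7 bytes: K' = 17 00 00 00 00 00 00.
K' ⊕ ipad = 21 36 36 36 36 36 36.
Inner input = 21 36 36 36 36 36 36 ∥ 78.
Inner hash: XOR 21⊕36⊕36⊕36⊕36⊕36⊕36⊕78 = 59.

59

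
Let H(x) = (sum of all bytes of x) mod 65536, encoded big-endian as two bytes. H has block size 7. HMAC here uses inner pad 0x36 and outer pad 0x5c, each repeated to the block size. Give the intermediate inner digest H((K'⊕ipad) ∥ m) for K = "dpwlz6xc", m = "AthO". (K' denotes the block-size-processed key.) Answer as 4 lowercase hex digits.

0323

Key "dpwlz6xc" = 64 70 77 6c 7a 36 78 63 is 8 bytes > B = 7, so hash it first: H(key) = 03 42, then zero-pad to 7 bytes: K' = 03 42 00 00 00 00 00.
K' ⊕ ipad = 35 74 36 36 36 36 36.
Inner input = 35 74 36 36 36 36 36 ∥ 41 74 68 4f.
Inner hash: sum = 53+116+54+54+54+54+54+65+116+104+79 = 803 → 03 23.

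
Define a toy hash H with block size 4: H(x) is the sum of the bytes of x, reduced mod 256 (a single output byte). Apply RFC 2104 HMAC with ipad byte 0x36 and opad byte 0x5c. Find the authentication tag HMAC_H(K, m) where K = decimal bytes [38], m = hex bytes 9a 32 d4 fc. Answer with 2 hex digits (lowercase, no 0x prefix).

dc

Key decimal bytes [38] = 26 is 1 byte ≤ B = 4; zero-pad to 4 bytes: K' = 26 00 00 00.
K' ⊕ ipad = 10 36 36 36.  K' ⊕ opad = 7a 5c 5c 5c.
Inner input = (K'⊕ipad) ∥ m = 10 36 36 36 ∥ 9a 32 d4 fc.
Inner hash: sum = 16+54+54+54+154+50+212+252 = 846; mod 256 = 78 → 4e.
Outer input = (K'⊕opad) ∥ inner = 7a 5c 5c 5c ∥ 4e.
Outer hash (tag): sum = 122+92+92+92+78 = 476; mod 256 = 220 → dc.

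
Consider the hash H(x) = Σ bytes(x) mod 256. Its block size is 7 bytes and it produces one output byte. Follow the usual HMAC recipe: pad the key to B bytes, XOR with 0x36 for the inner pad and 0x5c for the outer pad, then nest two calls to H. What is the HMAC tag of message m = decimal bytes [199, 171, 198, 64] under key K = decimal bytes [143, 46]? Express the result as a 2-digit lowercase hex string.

68

Key decimal bytes [143, 46] = 8f 2e is 2 bytes ≤ B = 7; zero-pad to 7 bytes: K' = 8f 2e 00 00 00 00 00.
K' ⊕ ipad = b9 18 36 36 36 36 36.  K' ⊕ opad = d3 72 5c 5c 5c 5c 5c.
Inner input = (K'⊕ipad) ∥ m = b9 18 36 36 36 36 36 ∥ c7 ab c6 40.
Inner hash: sum = 185+24+54+54+54+54+54+199+171+198+64 = 1111; mod 256 = 87 → 57.
Outer input = (K'⊕opad) ∥ inner = d3 72 5c 5c 5c 5c 5c ∥ 57.
Outer hash (tag): sum = 211+114+92+92+92+92+92+87 = 872; mod 256 = 104 → 68.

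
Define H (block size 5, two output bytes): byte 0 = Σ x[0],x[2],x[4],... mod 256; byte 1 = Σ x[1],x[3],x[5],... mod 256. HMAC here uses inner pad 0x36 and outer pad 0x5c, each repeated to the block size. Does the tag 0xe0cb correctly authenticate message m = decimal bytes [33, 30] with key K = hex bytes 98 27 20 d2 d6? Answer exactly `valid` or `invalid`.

Key hex bytes 98 27 20 d2 d6 is exactly B = 5 bytes: K' = 98 27 20 d2 d6.
K' ⊕ ipad = ae 11 16 e4 e0; K' ⊕ opad = c4 7b 7c 8e 8a.
Inner hash: even-index sum = 450 mod 256 = 194; odd-index sum = 278 mod 256 = 22 → c2 16.
Outer hash (recomputed tag): even-index sum = 480 mod 256 = 224; odd-index sum = 459 mod 256 = 203 → e0 cb.
Recomputed tag = e0cb; claimed = e0cb → match.

valid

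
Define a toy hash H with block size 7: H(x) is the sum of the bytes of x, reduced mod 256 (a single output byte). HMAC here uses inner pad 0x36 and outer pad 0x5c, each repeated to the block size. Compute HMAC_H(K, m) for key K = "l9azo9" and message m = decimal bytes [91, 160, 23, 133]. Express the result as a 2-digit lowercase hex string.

2d

Key "l9azo9" = 6c 39 61 7a 6f 39 is 6 bytes ≤ B = 7; zero-pad to 7 bytes: K' = 6c 39 61 7a 6f 39 00.
K' ⊕ ipad = 5a 0f 57 4c 59 0f 36.  K' ⊕ opad = 30 65 3d 26 33 65 5c.
Inner input = (K'⊕ipad) ∥ m = 5a 0f 57 4c 59 0f 36 ∥ 5b a0 17 85.
Inner hash: sum = 90+15+87+76+89+15+54+91+160+23+133 = 833; mod 256 = 65 → 41.
Outer input = (K'⊕opad) ∥ inner = 30 65 3d 26 33 65 5c ∥ 41.
Outer hash (tag): sum = 48+101+61+38+51+101+92+65 = 557; mod 256 = 45 → 2d.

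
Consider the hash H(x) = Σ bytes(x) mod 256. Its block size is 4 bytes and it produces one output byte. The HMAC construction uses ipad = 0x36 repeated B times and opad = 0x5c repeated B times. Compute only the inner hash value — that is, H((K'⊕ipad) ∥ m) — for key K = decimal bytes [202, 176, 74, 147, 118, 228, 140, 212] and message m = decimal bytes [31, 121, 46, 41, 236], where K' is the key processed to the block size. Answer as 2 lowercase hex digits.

Key decimal bytes [202, 176, 74, 147, 118, 228, 140, 212] = ca b0 4a 93 76 e4 8c d4 is 8 bytes > B = 4, so hash it first: H(key) = 11, then zero-pad to 4 bytes: K' = 11 00 00 00.
K' ⊕ ipad = 27 36 36 36.
Inner input = 27 36 36 36 ∥ 1f 79 2e 29 ec.
Inner hash: sum = 39+54+54+54+31+121+46+41+236 = 676; mod 256 = 164 → a4.

a4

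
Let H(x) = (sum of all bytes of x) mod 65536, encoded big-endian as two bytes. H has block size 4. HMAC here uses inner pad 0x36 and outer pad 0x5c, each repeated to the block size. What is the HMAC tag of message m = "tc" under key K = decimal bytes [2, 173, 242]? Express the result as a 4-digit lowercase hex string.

Key decimal bytes [2, 173, 242] = 02 ad f2 is 3 bytes ≤ B = 4; zero-pad to 4 bytes: K' = 02 ad f2 00.
K' ⊕ ipad = 34 9b c4 36.  K' ⊕ opad = 5e f1 ae 5c.
Inner input = (K'⊕ipad) ∥ m = 34 9b c4 36 ∥ 74 63.
Inner hash: sum = 52+155+196+54+116+99 = 672 → 02 a0.
Outer input = (K'⊕opad) ∥ inner = 5e f1 ae 5c ∥ 02 a0.
Outer hash (tag): sum = 94+241+174+92+2+160 = 763 → 02 fb.

02fb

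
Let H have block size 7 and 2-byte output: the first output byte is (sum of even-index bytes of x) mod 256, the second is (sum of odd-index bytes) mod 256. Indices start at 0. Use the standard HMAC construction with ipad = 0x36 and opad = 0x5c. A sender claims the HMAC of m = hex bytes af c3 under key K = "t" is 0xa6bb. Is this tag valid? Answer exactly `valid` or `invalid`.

Key "t" = 74 is 1 byte ≤ B = 7; zero-pad to 7 bytes: K' = 74 00 00 00 00 00 00.
K' ⊕ ipad = 42 36 36 36 36 36 36; K' ⊕ opad = 28 5c 5c 5c 5c 5c 5c.
Inner hash: even-index sum = 423 mod 256 = 167; odd-index sum = 337 mod 256 = 81 → a7 51.
Outer hash (recomputed tag): even-index sum = 397 mod 256 = 141; odd-index sum = 443 mod 256 = 187 → 8d bb.
Recomputed tag = 8dbb; claimed = a6bb → mismatch.

invalid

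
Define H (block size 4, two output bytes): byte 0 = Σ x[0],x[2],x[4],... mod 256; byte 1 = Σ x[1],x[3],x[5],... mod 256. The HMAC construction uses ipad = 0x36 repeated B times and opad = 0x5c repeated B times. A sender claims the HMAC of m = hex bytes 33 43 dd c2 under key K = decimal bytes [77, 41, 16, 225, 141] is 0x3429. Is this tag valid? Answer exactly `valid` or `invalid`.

valid

Key decimal bytes [77, 41, 16, 225, 141] = 4d 29 10 e1 8d is 5 bytes > B = 4, so hash it first: H(key) = ea 0a, then zero-pad to 4 bytes: K' = ea 0a 00 00.
K' ⊕ ipad = dc 3c 36 36; K' ⊕ opad = b6 56 5c 5c.
Inner hash: even-index sum = 546 mod 256 = 34; odd-index sum = 375 mod 256 = 119 → 22 77.
Outer hash (recomputed tag): even-index sum = 308 mod 256 = 52; odd-index sum = 297 mod 256 = 41 → 34 29.
Recomputed tag = 3429; claimed = 3429 → match.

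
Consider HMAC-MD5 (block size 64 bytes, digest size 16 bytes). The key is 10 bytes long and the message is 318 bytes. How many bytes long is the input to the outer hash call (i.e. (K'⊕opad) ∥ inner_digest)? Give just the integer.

80

Key is 10 ≤ 64 bytes, zero-padded: |K'| = 64.
Outer input = (K'⊕opad) ∥ H(inner) → 64 + 16 = 80 bytes.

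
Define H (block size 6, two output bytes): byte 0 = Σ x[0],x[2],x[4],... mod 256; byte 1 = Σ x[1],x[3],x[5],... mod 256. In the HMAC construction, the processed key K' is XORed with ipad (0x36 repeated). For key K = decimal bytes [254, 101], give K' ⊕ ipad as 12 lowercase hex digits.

Key decimal bytes [254, 101] = fe 65 is 2 bytes ≤ B = 6; zero-pad to 6 bytes: K' = fe 65 00 00 00 00.
XOR each byte with 0x36: fe⊕36=c8, 65⊕36=53, 00⊕36=36, 00⊕36=36, 00⊕36=36, 00⊕36=36.

c85336363636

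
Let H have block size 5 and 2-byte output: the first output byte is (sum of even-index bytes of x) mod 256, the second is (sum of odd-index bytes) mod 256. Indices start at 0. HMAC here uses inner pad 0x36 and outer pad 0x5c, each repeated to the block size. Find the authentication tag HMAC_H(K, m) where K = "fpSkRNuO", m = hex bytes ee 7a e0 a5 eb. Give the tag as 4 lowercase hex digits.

d1c1

Key "fpSkRNuO" = 66 70 53 6b 52 4e 75 4f is 8 bytes > B = 5, so hash it first: H(key) = 80 78, then zero-pad to 5 bytes: K' = 80 78 00 00 00.
K' ⊕ ipad = b6 4e 36 36 36.  K' ⊕ opad = dc 24 5c 5c 5c.
Inner input = (K'⊕ipad) ∥ m = b6 4e 36 36 36 ∥ ee 7a e0 a5 eb.
Inner hash: even-index sum = 577 mod 256 = 65; odd-index sum = 829 mod 256 = 61 → 41 3d.
Outer input = (K'⊕opad) ∥ inner = dc 24 5c 5c 5c ∥ 41 3d.
Outer hash (tag): even-index sum = 465 mod 256 = 209; odd-index sum = 193 mod 256 = 193 → d1 c1.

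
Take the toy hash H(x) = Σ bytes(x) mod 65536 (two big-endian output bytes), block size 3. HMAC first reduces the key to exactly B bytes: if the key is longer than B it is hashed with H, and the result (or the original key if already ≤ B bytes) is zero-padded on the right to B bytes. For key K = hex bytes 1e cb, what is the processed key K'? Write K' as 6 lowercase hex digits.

Key hex bytes 1e cb is 2 bytes ≤ B = 3; zero-pad to 3 bytes: K' = 1e cb 00.

1ecb00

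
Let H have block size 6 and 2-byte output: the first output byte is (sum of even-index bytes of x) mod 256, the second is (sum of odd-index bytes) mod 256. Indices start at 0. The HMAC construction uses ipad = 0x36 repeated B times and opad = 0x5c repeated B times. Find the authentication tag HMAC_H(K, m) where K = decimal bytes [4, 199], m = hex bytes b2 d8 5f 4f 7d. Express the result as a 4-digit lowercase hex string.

3cd7

Key decimal bytes [4, 199] = 04 c7 is 2 bytes ≤ B = 6; zero-pad to 6 bytes: K' = 04 c7 00 00 00 00.
K' ⊕ ipad = 32 f1 36 36 36 36.  K' ⊕ opad = 58 9b 5c 5c 5c 5c.
Inner input = (K'⊕ipad) ∥ m = 32 f1 36 36 36 36 ∥ b2 d8 5f 4f 7d.
Inner hash: even-index sum = 556 mod 256 = 44; odd-index sum = 644 mod 256 = 132 → 2c 84.
Outer input = (K'⊕opad) ∥ inner = 58 9b 5c 5c 5c 5c ∥ 2c 84.
Outer hash (tag): even-index sum = 316 mod 256 = 60; odd-index sum = 471 mod 256 = 215 → 3c d7.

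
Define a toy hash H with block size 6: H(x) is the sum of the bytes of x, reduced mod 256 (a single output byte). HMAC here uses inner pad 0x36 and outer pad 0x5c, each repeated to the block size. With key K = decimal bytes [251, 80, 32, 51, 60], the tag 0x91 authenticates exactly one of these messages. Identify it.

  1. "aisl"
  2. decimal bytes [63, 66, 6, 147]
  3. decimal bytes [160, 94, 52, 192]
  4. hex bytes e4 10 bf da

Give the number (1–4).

1

Key decimal bytes [251, 80, 32, 51, 60] = fb 50 20 33 3c is 5 bytes ≤ B = 6; zero-pad to 6 bytes: K' = fb 50 20 33 3c 00.
K' ⊕ ipad = cd 66 16 05 0a 36; K' ⊕ opad = a7 0c 7c 6f 60 5c.
m1: inner = H(cd 66 16 05 0a 36 61 69 73 6c) = 37; tag = H(a7 0c 7c 6f 60 5c 37) = 91 ← matches
m2: inner = H(cd 66 16 05 0a 36 3f 42 06 93) = a8; tag = H(a7 0c 7c 6f 60 5c a8) = 02
m3: inner = H(cd 66 16 05 0a 36 a0 5e 34 c0) = 80; tag = H(a7 0c 7c 6f 60 5c 80) = da
m4: inner = H(cd 66 16 05 0a 36 e4 10 bf da) = 1b; tag = H(a7 0c 7c 6f 60 5c 1b) = 75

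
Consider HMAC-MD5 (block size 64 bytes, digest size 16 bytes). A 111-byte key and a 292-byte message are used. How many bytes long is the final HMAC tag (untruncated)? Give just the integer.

The tag is one MD5 digest: 16 bytes.

16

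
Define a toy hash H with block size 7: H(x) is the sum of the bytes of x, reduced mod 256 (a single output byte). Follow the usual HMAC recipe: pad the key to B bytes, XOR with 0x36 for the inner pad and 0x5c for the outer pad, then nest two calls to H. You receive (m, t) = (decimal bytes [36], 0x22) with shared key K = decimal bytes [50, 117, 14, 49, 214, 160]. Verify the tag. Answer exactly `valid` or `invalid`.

invalid

Key decimal bytes [50, 117, 14, 49, 214, 160] = 32 75 0e 31 d6 a0 is 6 bytes ≤ B = 7; zero-pad to 7 bytes: K' = 32 75 0e 31 d6 a0 00.
K' ⊕ ipad = 04 43 38 07 e0 96 36; K' ⊕ opad = 6e 29 52 6d 8a fc 5c.
Inner hash: sum = 4+67+56+7+224+150+54+36 = 598; mod 256 = 86 → 56.
Outer hash (recomputed tag): sum = 110+41+82+109+138+252+92+86 = 910; mod 256 = 142 → 8e.
Recomputed tag = 8e; claimed = 22 → mismatch.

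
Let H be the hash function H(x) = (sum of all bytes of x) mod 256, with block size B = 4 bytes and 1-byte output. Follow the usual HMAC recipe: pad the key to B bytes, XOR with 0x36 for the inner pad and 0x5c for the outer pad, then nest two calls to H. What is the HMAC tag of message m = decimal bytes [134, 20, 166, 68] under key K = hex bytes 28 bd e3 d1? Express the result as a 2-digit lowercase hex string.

8a

Key hex bytes 28 bd e3 d1 is exactly B = 4 bytes: K' = 28 bd e3 d1.
K' ⊕ ipad = 1e 8b d5 e7.  K' ⊕ opad = 74 e1 bf 8d.
Inner input = (K'⊕ipad) ∥ m = 1e 8b d5 e7 ∥ 86 14 a6 44.
Inner hash: sum = 30+139+213+231+134+20+166+68 = 1001; mod 256 = 233 → e9.
Outer input = (K'⊕opad) ∥ inner = 74 e1 bf 8d ∥ e9.
Outer hash (tag): sum = 116+225+191+141+233 = 906; mod 256 = 138 → 8a.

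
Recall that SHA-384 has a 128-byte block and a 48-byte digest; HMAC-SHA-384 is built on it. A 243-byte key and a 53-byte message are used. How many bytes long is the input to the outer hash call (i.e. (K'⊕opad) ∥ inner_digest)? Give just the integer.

176

Key is 243 > 128 bytes, so it is hashed to 48 bytes then zero-padded to 128: |K'| = 128.
Outer input = (K'⊕opad) ∥ H(inner) → 128 + 48 = 176 bytes.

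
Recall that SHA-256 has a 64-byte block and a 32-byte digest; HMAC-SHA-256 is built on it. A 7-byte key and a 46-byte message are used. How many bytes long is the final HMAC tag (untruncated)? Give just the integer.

32

The tag is one SHA-256 digest: 32 bytes.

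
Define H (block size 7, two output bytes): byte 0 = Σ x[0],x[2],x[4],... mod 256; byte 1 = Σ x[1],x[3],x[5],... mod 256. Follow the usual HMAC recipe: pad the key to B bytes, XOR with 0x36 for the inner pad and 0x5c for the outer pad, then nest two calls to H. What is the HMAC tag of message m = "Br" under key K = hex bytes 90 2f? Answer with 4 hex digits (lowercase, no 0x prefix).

a7e5

Key hex bytes 90 2f is 2 bytes ≤ B = 7; zero-pad to 7 bytes: K' = 90 2f 00 00 00 00 00.
K' ⊕ ipad = a6 19 36 36 36 36 36.  K' ⊕ opad = cc 73 5c 5c 5c 5c 5c.
Inner input = (K'⊕ipad) ∥ m = a6 19 36 36 36 36 36 ∥ 42 72.
Inner hash: even-index sum = 442 mod 256 = 186; odd-index sum = 199 mod 256 = 199 → ba c7.
Outer input = (K'⊕opad) ∥ inner = cc 73 5c 5c 5c 5c 5c ∥ ba c7.
Outer hash (tag): even-index sum = 679 mod 256 = 167; odd-index sum = 485 mod 256 = 229 → a7 e5.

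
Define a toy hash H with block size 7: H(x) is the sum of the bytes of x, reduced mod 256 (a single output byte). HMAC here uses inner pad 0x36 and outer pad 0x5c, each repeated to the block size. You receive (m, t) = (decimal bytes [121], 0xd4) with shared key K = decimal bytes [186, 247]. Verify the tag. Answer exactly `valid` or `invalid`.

invalid

Key decimal bytes [186, 247] = ba f7 is 2 bytes ≤ B = 7; zero-pad to 7 bytes: K' = ba f7 00 00 00 00 00.
K' ⊕ ipad = 8c c1 36 36 36 36 36; K' ⊕ opad = e6 ab 5c 5c 5c 5c 5c.
Inner hash: sum = 140+193+54+54+54+54+54+121 = 724; mod 256 = 212 → d4.
Outer hash (recomputed tag): sum = 230+171+92+92+92+92+92+212 = 1073; mod 256 = 49 → 31.
Recomputed tag = 31; claimed = d4 → mismatch.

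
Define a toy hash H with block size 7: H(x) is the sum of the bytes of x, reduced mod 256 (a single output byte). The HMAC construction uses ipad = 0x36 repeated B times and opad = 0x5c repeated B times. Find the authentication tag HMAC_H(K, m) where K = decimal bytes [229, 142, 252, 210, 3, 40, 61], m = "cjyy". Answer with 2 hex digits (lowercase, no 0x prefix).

43

Key decimal bytes [229, 142, 252, 210, 3, 40, 61] = e5 8e fc d2 03 28 3d is exactly B = 7 bytes: K' = e5 8e fc d2 03 28 3d.
K' ⊕ ipad = d3 b8 ca e4 35 1e 0b.  K' ⊕ opad = b9 d2 a0 8e 5f 74 61.
Inner input = (K'⊕ipad) ∥ m = d3 b8 ca e4 35 1e 0b ∥ 63 6a 79 79.
Inner hash: sum = 211+184+202+228+53+30+11+99+106+121+121 = 1366; mod 256 = 86 → 56.
Outer input = (K'⊕opad) ∥ inner = b9 d2 a0 8e 5f 74 61 ∥ 56.
Outer hash (tag): sum = 185+210+160+142+95+116+97+86 = 1091; mod 256 = 67 → 43.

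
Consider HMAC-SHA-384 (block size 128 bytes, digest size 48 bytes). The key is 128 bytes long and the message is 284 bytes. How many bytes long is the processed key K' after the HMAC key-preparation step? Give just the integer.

Key is 128 ≤ 128 bytes, zero-padded: |K'| = 128.

128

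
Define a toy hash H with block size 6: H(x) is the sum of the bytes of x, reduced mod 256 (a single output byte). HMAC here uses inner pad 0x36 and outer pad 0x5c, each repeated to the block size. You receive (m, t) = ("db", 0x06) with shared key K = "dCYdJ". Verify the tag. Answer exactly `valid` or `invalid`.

Key "dCYdJ" = 64 43 59 64 4a is 5 bytes ≤ B = 6; zero-pad to 6 bytes: K' = 64 43 59 64 4a 00.
K' ⊕ ipad = 52 75 6f 52 7c 36; K' ⊕ opad = 38 1f 05 38 16 5c.
Inner hash: sum = 82+117+111+82+124+54+100+98 = 768; mod 256 = 0 → 00.
Outer hash (recomputed tag): sum = 56+31+5+56+22+92+0 = 262; mod 256 = 6 → 06.
Recomputed tag = 06; claimed = 06 → match.

valid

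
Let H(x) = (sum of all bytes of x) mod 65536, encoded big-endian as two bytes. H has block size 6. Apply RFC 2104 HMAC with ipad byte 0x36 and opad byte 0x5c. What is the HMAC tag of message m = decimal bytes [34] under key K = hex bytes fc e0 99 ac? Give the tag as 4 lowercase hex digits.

Key hex bytes fc e0 99 ac is 4 bytes ≤ B = 6; zero-pad to 6 bytes: K' = fc e0 99 ac 00 00.
K' ⊕ ipad = ca d6 af 9a 36 36.  K' ⊕ opad = a0 bc c5 f0 5c 5c.
Inner input = (K'⊕ipad) ∥ m = ca d6 af 9a 36 36 ∥ 22.
Inner hash: sum = 202+214+175+154+54+54+34 = 887 → 03 77.
Outer input = (K'⊕opad) ∥ inner = a0 bc c5 f0 5c 5c ∥ 03 77.
Outer hash (tag): sum = 160+188+197+240+92+92+3+119 = 1091 → 04 43.

0443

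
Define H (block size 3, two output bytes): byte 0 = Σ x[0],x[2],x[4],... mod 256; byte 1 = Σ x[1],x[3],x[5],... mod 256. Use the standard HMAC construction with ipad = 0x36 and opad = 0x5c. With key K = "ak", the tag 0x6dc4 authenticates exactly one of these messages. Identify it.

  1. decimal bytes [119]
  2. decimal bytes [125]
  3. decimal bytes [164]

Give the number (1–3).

1

Key "ak" = 61 6b is 2 bytes ≤ B = 3; zero-pad to 3 bytes: K' = 61 6b 00.
K' ⊕ ipad = 57 5d 36; K' ⊕ opad = 3d 37 5c.
m1: inner = H(57 5d 36 77) = 8d d4; tag = H(3d 37 5c 8d d4) = 6dc4 ← matches
m2: inner = H(57 5d 36 7d) = 8d da; tag = H(3d 37 5c 8d da) = 73c4
m3: inner = H(57 5d 36 a4) = 8d 01; tag = H(3d 37 5c 8d 01) = 9ac4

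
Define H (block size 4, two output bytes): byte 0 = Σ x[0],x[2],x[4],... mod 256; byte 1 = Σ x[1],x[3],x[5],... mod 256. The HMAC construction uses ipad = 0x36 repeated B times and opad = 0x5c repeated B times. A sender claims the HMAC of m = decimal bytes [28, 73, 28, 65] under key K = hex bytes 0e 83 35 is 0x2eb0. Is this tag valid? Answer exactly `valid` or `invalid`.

Key hex bytes 0e 83 35 is 3 bytes ≤ B = 4; zero-pad to 4 bytes: K' = 0e 83 35 00.
K' ⊕ ipad = 38 b5 03 36; K' ⊕ opad = 52 df 69 5c.
Inner hash: even-index sum = 115 mod 256 = 115; odd-index sum = 373 mod 256 = 117 → 73 75.
Outer hash (recomputed tag): even-index sum = 302 mod 256 = 46; odd-index sum = 432 mod 256 = 176 → 2e b0.
Recomputed tag = 2eb0; claimed = 2eb0 → match.

valid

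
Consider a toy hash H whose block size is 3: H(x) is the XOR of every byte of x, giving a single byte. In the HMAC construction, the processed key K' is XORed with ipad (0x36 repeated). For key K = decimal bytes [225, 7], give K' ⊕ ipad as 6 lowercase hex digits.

Key decimal bytes [225, 7] = e1 07 is 2 bytes ≤ B = 3; zero-pad to 3 bytes: K' = e1 07 00.
XOR each byte with 0x36: e1⊕36=d7, 07⊕36=31, 00⊕36=36.

d73136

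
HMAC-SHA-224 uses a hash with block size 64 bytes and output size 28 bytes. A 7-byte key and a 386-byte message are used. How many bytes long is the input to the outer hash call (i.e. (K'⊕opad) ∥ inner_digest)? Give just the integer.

Key is 7 ≤ 64 bytes, zero-padded: |K'| = 64.
Outer input = (K'⊕opad) ∥ H(inner) → 64 + 28 = 92 bytes.

92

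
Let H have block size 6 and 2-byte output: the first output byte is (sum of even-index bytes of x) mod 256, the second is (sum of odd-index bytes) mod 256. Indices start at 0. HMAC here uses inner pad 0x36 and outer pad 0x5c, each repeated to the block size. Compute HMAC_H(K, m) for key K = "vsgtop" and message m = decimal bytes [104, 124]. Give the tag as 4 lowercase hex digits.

Key "vsgtop" = 76 73 67 74 6f 70 is exactly B = 6 bytes: K' = 76 73 67 74 6f 70.
K' ⊕ ipad = 40 45 51 42 59 46.  K' ⊕ opad = 2a 2f 3b 28 33 2c.
Inner input = (K'⊕ipad) ∥ m = 40 45 51 42 59 46 ∥ 68 7c.
Inner hash: even-index sum = 338 mod 256 = 82; odd-index sum = 329 mod 256 = 73 → 52 49.
Outer input = (K'⊕opad) ∥ inner = 2a 2f 3b 28 33 2c ∥ 52 49.
Outer hash (tag): even-index sum = 234 mod 256 = 234; odd-index sum = 204 mod 256 = 204 → ea cc.

eacc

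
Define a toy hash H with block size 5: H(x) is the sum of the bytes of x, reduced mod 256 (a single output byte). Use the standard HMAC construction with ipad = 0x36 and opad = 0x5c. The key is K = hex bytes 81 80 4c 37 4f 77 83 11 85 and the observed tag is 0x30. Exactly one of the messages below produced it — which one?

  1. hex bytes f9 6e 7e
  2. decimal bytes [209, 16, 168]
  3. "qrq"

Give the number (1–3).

Key hex bytes 81 80 4c 37 4f 77 83 11 85 is 9 bytes > B = 5, so hash it first: H(key) = 63, then zero-pad to 5 bytes: K' = 63 00 00 00 00.
K' ⊕ ipad = 55 36 36 36 36; K' ⊕ opad = 3f 5c 5c 5c 5c.
m1: inner = H(55 36 36 36 36 f9 6e 7e) = 12; tag = H(3f 5c 5c 5c 5c 12) = c1
m2: inner = H(55 36 36 36 36 d1 10 a8) = b6; tag = H(3f 5c 5c 5c 5c b6) = 65
m3: inner = H(55 36 36 36 36 71 72 71) = 81; tag = H(3f 5c 5c 5c 5c 81) = 30 ← matches

3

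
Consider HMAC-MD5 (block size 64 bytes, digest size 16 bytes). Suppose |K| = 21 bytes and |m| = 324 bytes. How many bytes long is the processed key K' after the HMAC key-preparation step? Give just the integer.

64

Key is 21 ≤ 64 bytes, zero-padded: |K'| = 64.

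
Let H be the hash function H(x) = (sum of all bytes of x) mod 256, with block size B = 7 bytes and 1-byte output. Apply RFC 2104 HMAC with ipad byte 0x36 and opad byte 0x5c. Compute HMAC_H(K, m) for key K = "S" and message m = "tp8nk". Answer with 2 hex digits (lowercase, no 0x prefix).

d5

Key "S" = 53 is 1 byte ≤ B = 7; zero-pad to 7 bytes: K' = 53 00 00 00 00 00 00.
K' ⊕ ipad = 65 36 36 36 36 36 36.  K' ⊕ opad = 0f 5c 5c 5c 5c 5c 5c.
Inner input = (K'⊕ipad) ∥ m = 65 36 36 36 36 36 36 ∥ 74 70 38 6e 6b.
Inner hash: sum = 101+54+54+54+54+54+54+116+112+56+110+107 = 926; mod 256 = 158 → 9e.
Outer input = (K'⊕opad) ∥ inner = 0f 5c 5c 5c 5c 5c 5c ∥ 9e.
Outer hash (tag): sum = 15+92+92+92+92+92+92+158 = 725; mod 256 = 213 → d5.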